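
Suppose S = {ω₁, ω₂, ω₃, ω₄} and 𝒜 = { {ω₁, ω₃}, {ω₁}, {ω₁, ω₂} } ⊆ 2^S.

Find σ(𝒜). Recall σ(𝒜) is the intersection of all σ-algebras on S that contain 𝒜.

Seed the family with 𝒜 together with ∅ and S: { ∅, {ω₁}, {ω₁, ω₂}, {ω₁, ω₃}, S }.
Iteration 1: 4 new —
  {ω₂, ω₄}  = S∖{ω₁, ω₃}
  {ω₃, ω₄}  = S∖{ω₁, ω₂}
  {ω₁, ω₂, ω₃}  = {ω₁, ω₂} ∪ {ω₁, ω₃}
  {ω₂, ω₃, ω₄}  = S∖{ω₁}
Iteration 2 (3 new):
  {ω₄}  = S∖{ω₁, ω₂, ω₃}
  {ω₁, ω₂, ω₄}  = {ω₁, ω₂} ∪ {ω₂, ω₄}
  {ω₁, ω₃, ω₄}  = {ω₃, ω₄} ∪ {ω₁, ω₃}
Iteration 3. New:
  {ω₂}  = S∖{ω₁, ω₃, ω₄}
  {ω₃}  = S∖{ω₁, ω₂, ω₄}
  {ω₁, ω₄}  = {ω₄} ∪ {ω₁}
Iteration 4 (1 new):
  {ω₂, ω₃}  = S∖{ω₁, ω₄}
Iteration 5: already closed under ᶜ and ∪.

σ(𝒜) = { ∅, {ω₁}, {ω₂}, {ω₃}, {ω₄}, {ω₁, ω₂}, {ω₁, ω₃}, {ω₁, ω₄}, {ω₂, ω₃}, {ω₂, ω₄}, {ω₃, ω₄}, {ω₁, ω₂, ω₃}, {ω₁, ω₂, ω₄}, {ω₁, ω₃, ω₄}, {ω₂, ω₃, ω₄}, S }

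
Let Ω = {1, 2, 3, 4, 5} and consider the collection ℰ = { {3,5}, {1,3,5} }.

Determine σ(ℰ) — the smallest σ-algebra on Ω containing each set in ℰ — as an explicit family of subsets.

σ(ℰ) = { {}, {1}, {2,4}, {3,5}, {1,2,4}, {1,3,5}, {2,3,4,5}, Ω }

Derivation:
Take S₀ = ℰ ∪ {∅, Ω} = { {}, {3,5}, {1,3,5}, Ω }.
Iteration 1: +2 →
  {2,4}  = complement {1,3,5}
  {1,2,4}  = complement {3,5}
  |family| = 6
Iteration 2: 1 new —
  {2,3,4,5}  = {3,5} ∪ {2,4}
  |family| = 7
Iteration 3: +1 →
  {1}  = complement {2,3,4,5}
  |family| = 8
Iteration 4: already closed under ᶜ and ∪.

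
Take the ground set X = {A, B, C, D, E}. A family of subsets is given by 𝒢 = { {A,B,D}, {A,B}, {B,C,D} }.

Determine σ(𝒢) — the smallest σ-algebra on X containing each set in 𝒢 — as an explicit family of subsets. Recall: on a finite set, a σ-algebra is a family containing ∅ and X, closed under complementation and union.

Initial family (5 sets): { {}, {A,B}, {A,B,D}, {B,C,D}, X }.
Step 1 adds 4:
  {A,E}  = X∖{B,C,D}
  {C,E}  = X∖{A,B,D}
  {C,D,E}  = X∖{A,B}
  {A,B,C,D}  = {B,C,D} ∪ {A,B}
  [9 total]
Step 2: +7 →
  {E}  = X∖{A,B,C,D}
  {A,B,E}  = {A,B} ∪ {A,E}
  {A,C,E}  = {A,E} ∪ {C,E}
  {A,B,C,E}  = {A,B} ∪ {C,E}
  {A,B,D,E}  = {A,B,D} ∪ {A,E}
  {A,C,D,E}  = {C,D,E} ∪ {A,E}
  {B,C,D,E}  = {C,D,E} ∪ {B,C,D}
  [16 total]
Step 3: +6 →
  {A}  = X∖{B,C,D,E}
  {B}  = X∖{A,C,D,E}
  {C}  = X∖{A,B,D,E}
  {D}  = X∖{A,B,C,E}
  {B,D}  = X∖{A,C,E}
  {C,D}  = X∖{A,B,E}
  [22 total]
Step 4: 10 new —
  {A,C}  = {C} ∪ {A}
  {A,D}  = {D} ∪ {A}
  {B,C}  = {B} ∪ {C}
  {B,E}  = {B} ∪ {E}
  {D,E}  = {E} ∪ {D}
  {A,B,C}  = {A,B} ∪ {C}
  {A,C,D}  = {C,D} ∪ {A}
  {A,D,E}  = {A,E} ∪ {D}
  {B,C,E}  = {B} ∪ {C,E}
  {B,D,E}  = {E} ∪ {B,D}
  [32 total]
Step 5: closed — nothing new.

σ(𝒢) = { {}, {A}, {B}, {C}, {D}, {E}, {A,B}, {A,C}, {A,D}, {A,E}, {B,C}, {B,D}, {B,E}, {C,D}, {C,E}, {D,E}, {A,B,C}, {A,B,D}, {A,B,E}, {A,C,D}, {A,C,E}, {A,D,E}, {B,C,D}, {B,C,E}, {B,D,E}, {C,D,E}, {A,B,C,D}, {A,B,C,E}, {A,B,D,E}, {A,C,D,E}, {B,C,D,E}, X }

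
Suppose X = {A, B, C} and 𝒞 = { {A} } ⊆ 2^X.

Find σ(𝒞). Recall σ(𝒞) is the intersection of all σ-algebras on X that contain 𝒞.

σ(𝒞) (4 sets): { {}, {A}, {B, C}, X }

Check:
Initial family (3 sets): { {}, {A}, X }.
Step 1. New:
  {B, C}  = {A}ᶜ
  (now 4)
Step 2 adds nothing — fixpoint reached.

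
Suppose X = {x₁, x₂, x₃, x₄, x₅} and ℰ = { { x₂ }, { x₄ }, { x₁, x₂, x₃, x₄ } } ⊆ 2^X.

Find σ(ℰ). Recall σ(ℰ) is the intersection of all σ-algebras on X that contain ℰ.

Begin from { {  }, { x₂ }, { x₄ }, { x₁, x₂, x₃, x₄ }, X } (that is, ℰ plus ∅ and X).
Pass 1: 4 new —
  { x₅ }  = ᶜ of { x₁, x₂, x₃, x₄ }
  { x₂, x₄ }  = { x₄ } ∪ { x₂ }
  { x₁, x₂, x₃, x₅ }  = ᶜ of { x₄ }
  { x₁, x₃, x₄, x₅ }  = ᶜ of { x₂ }
  |family| = 9
Pass 2: +4 →
  { x₂, x₅ }  = { x₂ } ∪ { x₅ }
  { x₄, x₅ }  = { x₅ } ∪ { x₄ }
  { x₁, x₃, x₅ }  = ᶜ of { x₂, x₄ }
  { x₂, x₄, x₅ }  = { x₅ } ∪ { x₂, x₄ }
  |family| = 13
Pass 3: 3 new —
  { x₁, x₃ }  = ᶜ of { x₂, x₄, x₅ }
  { x₁, x₂, x₃ }  = ᶜ of { x₄, x₅ }
  { x₁, x₃, x₄ }  = ᶜ of { x₂, x₅ }
  |family| = 16
After Pass 4 the family is unchanged; done.

σ(ℰ) = { {  }, { x₂ }, { x₄ }, { x₅ }, { x₁, x₃ }, { x₂, x₄ }, { x₂, x₅ }, { x₄, x₅ }, { x₁, x₂, x₃ }, { x₁, x₃, x₄ }, { x₁, x₃, x₅ }, { x₂, x₄, x₅ }, { x₁, x₂, x₃, x₄ }, { x₁, x₂, x₃, x₅ }, { x₁, x₃, x₄, x₅ }, X }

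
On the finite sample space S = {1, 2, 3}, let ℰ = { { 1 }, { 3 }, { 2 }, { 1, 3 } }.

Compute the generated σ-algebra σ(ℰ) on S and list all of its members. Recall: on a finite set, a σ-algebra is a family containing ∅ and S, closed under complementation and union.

Initial family (6 sets): { {}, { 1 }, { 2 }, { 3 }, { 1, 3 }, S }.
Iteration 1: +2 →
  { 1, 2 }  = S∖{ 3 }
  { 2, 3 }  = S∖{ 1 }
  — 8 sets.
Iteration 2: closed — nothing new.

σ(ℰ) = { {}, { 1 }, { 2 }, { 3 }, { 1, 2 }, { 1, 3 }, { 2, 3 }, S }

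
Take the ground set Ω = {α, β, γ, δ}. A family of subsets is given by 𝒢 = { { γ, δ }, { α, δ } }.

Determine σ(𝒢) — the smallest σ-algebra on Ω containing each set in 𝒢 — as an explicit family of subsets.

Initial family (4 sets): { ∅, { α, δ }, { γ, δ }, Ω }.
Step 1 adds 3:
  { α, β }  = ᶜ of { γ, δ }
  { β, γ }  = ᶜ of { α, δ }
  { α, γ, δ }  = { γ, δ } ∪ { α, δ }
  |family| = 7
Step 2: 4 new —
  { β }  = ᶜ of { α, γ, δ }
  { α, β, γ }  = { β, γ } ∪ { α, β }
  { α, β, δ }  = { α, δ } ∪ { α, β }
  { β, γ, δ }  = { γ, δ } ∪ { β, γ }
  |family| = 11
Step 3: +3 →
  { α }  = ᶜ of { β, γ, δ }
  { γ }  = ᶜ of { α, β, δ }
  { δ }  = ᶜ of { α, β, γ }
  |family| = 14
Step 4: 2 new —
  { α, γ }  = { γ } ∪ { α }
  { β, δ }  = { δ } ∪ { β }
  |family| = 16
Step 5: closed — nothing new.

σ(𝒢) = { ∅, { α }, { β }, { γ }, { δ }, { α, β }, { α, γ }, { α, δ }, { β, γ }, { β, δ }, { γ, δ }, { α, β, γ }, { α, β, δ }, { α, γ, δ }, { β, γ, δ }, Ω }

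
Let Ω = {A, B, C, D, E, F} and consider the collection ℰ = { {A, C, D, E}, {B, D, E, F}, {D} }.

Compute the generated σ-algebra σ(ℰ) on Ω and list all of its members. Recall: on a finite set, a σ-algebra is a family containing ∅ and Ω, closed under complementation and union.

Start: ℰ ∪ {∅, Ω} = { ∅, {D}, {A, C, D, E}, {B, D, E, F}, Ω }.
Round 1: 3 new —
  {A, C}  = {B, D, E, F}ᶜ
  {B, F}  = {A, C, D, E}ᶜ
  {A, B, C, E, F}  = {D}ᶜ
  — 8 sets.
Round 2 adds 3:
  {A, C, D}  = {D} ∪ {A, C}
  {B, D, F}  = {D} ∪ {B, F}
  {A, B, C, F}  = {B, F} ∪ {A, C}
  — 11 sets.
Round 3 adds 4:
  {D, E}  = {A, B, C, F}ᶜ
  {A, C, E}  = {B, D, F}ᶜ
  {B, E, F}  = {A, C, D}ᶜ
  {A, B, C, D, F}  = {B, D, F} ∪ {A, C, D}
  — 15 sets.
Round 4. New:
  {E}  = {A, B, C, D, F}ᶜ
  — 16 sets.
Round 5: stable.

Therefore σ(ℰ) = { ∅, {D}, {E}, {A, C}, {B, F}, {D, E}, {A, C, D}, {A, C, E}, {B, D, F}, {B, E, F}, {A, B, C, F}, {A, C, D, E}, {B, D, E, F}, {A, B, C, D, F}, {A, B, C, E, F}, Ω } (|σ(ℰ)| = 16).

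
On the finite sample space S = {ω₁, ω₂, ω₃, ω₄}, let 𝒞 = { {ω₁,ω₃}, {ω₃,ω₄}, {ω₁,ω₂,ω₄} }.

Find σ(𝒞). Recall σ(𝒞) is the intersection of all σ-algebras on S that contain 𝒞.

|σ(𝒞)| = 16.  σ(𝒞) = { {}, {ω₁}, {ω₂}, {ω₃}, {ω₄}, {ω₁,ω₂}, {ω₁,ω₃}, {ω₁,ω₄}, {ω₂,ω₃}, {ω₂,ω₄}, {ω₃,ω₄}, {ω₁,ω₂,ω₃}, {ω₁,ω₂,ω₄}, {ω₁,ω₃,ω₄}, {ω₂,ω₃,ω₄}, S }

Trace:
Start: 𝒞 ∪ {∅, S} = { {}, {ω₁,ω₃}, {ω₃,ω₄}, {ω₁,ω₂,ω₄}, S }.
Iteration 1: 4 new —
  {ω₃}  = {ω₁,ω₂,ω₄}ᶜ
  {ω₁,ω₂}  = {ω₃,ω₄}ᶜ
  {ω₂,ω₄}  = {ω₁,ω₃}ᶜ
  {ω₁,ω₃,ω₄}  = {ω₃,ω₄} ∪ {ω₁,ω₃}
  (now 9)
Iteration 2: 3 new —
  {ω₂}  = {ω₁,ω₃,ω₄}ᶜ
  {ω₁,ω₂,ω₃}  = {ω₁,ω₂} ∪ {ω₃}
  {ω₂,ω₃,ω₄}  = {ω₃,ω₄} ∪ {ω₂,ω₄}
  (now 12)
Iteration 3 (3 new):
  {ω₁}  = {ω₂,ω₃,ω₄}ᶜ
  {ω₄}  = {ω₁,ω₂,ω₃}ᶜ
  {ω₂,ω₃}  = {ω₃} ∪ {ω₂}
  (now 15)
Iteration 4 adds 1:
  {ω₁,ω₄}  = {ω₂,ω₃}ᶜ
  (now 16)
After Iteration 5 the family is unchanged; done.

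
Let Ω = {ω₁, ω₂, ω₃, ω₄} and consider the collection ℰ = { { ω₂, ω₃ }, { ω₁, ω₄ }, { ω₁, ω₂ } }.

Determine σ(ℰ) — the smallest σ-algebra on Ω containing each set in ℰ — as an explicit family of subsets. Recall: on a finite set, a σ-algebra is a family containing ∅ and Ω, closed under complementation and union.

Start: ℰ ∪ {∅, Ω} = { ∅, { ω₁, ω₂ }, { ω₁, ω₄ }, { ω₂, ω₃ }, Ω }.
Pass 1. New:
  { ω₃, ω₄ }  = Ω∖{ ω₁, ω₂ }
  { ω₁, ω₂, ω₃ }  = { ω₂, ω₃ } ∪ { ω₁, ω₂ }
  { ω₁, ω₂, ω₄ }  = { ω₁, ω₄ } ∪ { ω₁, ω₂ }
  (now 8)
Pass 2 adds 4:
  { ω₃ }  = Ω∖{ ω₁, ω₂, ω₄ }
  { ω₄ }  = Ω∖{ ω₁, ω₂, ω₃ }
  { ω₁, ω₃, ω₄ }  = { ω₃, ω₄ } ∪ { ω₁, ω₄ }
  { ω₂, ω₃, ω₄ }  = { ω₃, ω₄ } ∪ { ω₂, ω₃ }
  (now 12)
Pass 3. New:
  { ω₁ }  = Ω∖{ ω₂, ω₃, ω₄ }
  { ω₂ }  = Ω∖{ ω₁, ω₃, ω₄ }
  (now 14)
Pass 4: 2 new —
  { ω₁, ω₃ }  = { ω₃ } ∪ { ω₁ }
  { ω₂, ω₄ }  = { ω₄ } ∪ { ω₂ }
  (now 16)
Pass 5 adds nothing — fixpoint reached.

Hence σ(ℰ) has 16 members: { ∅, { ω₁ }, { ω₂ }, { ω₃ }, { ω₄ }, { ω₁, ω₂ }, { ω₁, ω₃ }, { ω₁, ω₄ }, { ω₂, ω₃ }, { ω₂, ω₄ }, { ω₃, ω₄ }, { ω₁, ω₂, ω₃ }, { ω₁, ω₂, ω₄ }, { ω₁, ω₃, ω₄ }, { ω₂, ω₃, ω₄ }, Ω }.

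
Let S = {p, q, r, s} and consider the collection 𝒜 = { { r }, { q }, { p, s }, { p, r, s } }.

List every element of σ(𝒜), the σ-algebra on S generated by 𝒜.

Take S₀ = 𝒜 ∪ {∅, S} = { {}, { q }, { r }, { p, s }, { p, r, s }, S }.
Pass 1: 2 new —
  { q, r }  = S∖{ p, s }
  { p, q, s }  = S∖{ r }
  (now 8)
Pass 2 adds nothing — fixpoint reached.

Therefore σ(𝒜) = { {}, { q }, { r }, { p, s }, { q, r }, { p, q, s }, { p, r, s }, S } (|σ(𝒜)| = 8).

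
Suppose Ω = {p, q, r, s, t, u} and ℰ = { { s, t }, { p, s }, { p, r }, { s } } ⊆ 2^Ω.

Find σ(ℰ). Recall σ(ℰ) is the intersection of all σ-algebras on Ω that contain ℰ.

|σ(ℰ)| = 32.  σ(ℰ) = { ∅, { p }, { r }, { s }, { t }, { p, r }, { p, s }, { p, t }, { q, u }, { r, s }, { r, t }, { s, t }, { p, q, u }, { p, r, s }, { p, r, t }, { p, s, t }, { q, r, u }, { q, s, u }, { q, t, u }, { r, s, t }, { p, q, r, u }, { p, q, s, u }, { p, q, t, u }, { p, r, s, t }, { q, r, s, u }, { q, r, t, u }, { q, s, t, u }, { p, q, r, s, u }, { p, q, r, t, u }, { p, q, s, t, u }, { q, r, s, t, u }, Ω }

Trace:
Begin from { ∅, { s }, { p, r }, { p, s }, { s, t }, Ω } (that is, ℰ plus ∅ and Ω).
Pass 1 (7 new):
  { p, r, s }  = { p, s } ∪ { p, r }
  { p, s, t }  = { s, t } ∪ { p, s }
  { p, q, r, u }  = ᶜ of { s, t }
  { p, r, s, t }  = { s, t } ∪ { p, r }
  { q, r, t, u }  = ᶜ of { p, s }
  { q, s, t, u }  = ᶜ of { p, r }
  { p, q, r, t, u }  = ᶜ of { s }
  (now 13)
Pass 2: +6 →
  { q, u }  = ᶜ of { p, r, s, t }
  { q, r, u }  = ᶜ of { p, s, t }
  { q, t, u }  = ᶜ of { p, r, s }
  { p, q, r, s, u }  = { p, q, r, u } ∪ { p, r, s }
  { p, q, s, t, u }  = { p, s, t } ∪ { q, s, t, u }
  { q, r, s, t, u }  = { s, t } ∪ { q, r, t, u }
  (now 19)
Pass 3. New:
  { p }  = ᶜ of { q, r, s, t, u }
  { r }  = ᶜ of { p, q, s, t, u }
  { t }  = ᶜ of { p, q, r, s, u }
  { q, s, u }  = { q, u } ∪ { s }
  { p, q, s, u }  = { p, s } ∪ { q, u }
  { q, r, s, u }  = { q, r, u } ∪ { s }
  (now 25)
Pass 4 adds 7:
  { p, t }  = ᶜ of { q, r, s, u }
  { r, s }  = { r } ∪ { s }
  { r, t }  = ᶜ of { p, q, s, u }
  { p, q, u }  = { p } ∪ { q, u }
  { p, r, t }  = ᶜ of { q, s, u }
  { r, s, t }  = { s, t } ∪ { r }
  { p, q, t, u }  = { p } ∪ { q, t, u }
  (now 32)
Pass 5: stable.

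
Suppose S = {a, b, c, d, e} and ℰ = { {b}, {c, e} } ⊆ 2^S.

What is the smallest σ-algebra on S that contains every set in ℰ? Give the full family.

Seed the family with ℰ together with ∅ and S: { {}, {b}, {c, e}, S }.
Pass 1 (3 new):
  {a, b, d}  = complement {c, e}
  {b, c, e}  = {c, e} ∪ {b}
  {a, c, d, e}  = complement {b}
Pass 2. New:
  {a, d}  = complement {b, c, e}
After Pass 3 the family is unchanged; done.

Therefore σ(ℰ) = { {}, {b}, {a, d}, {c, e}, {a, b, d}, {b, c, e}, {a, c, d, e}, S } (|σ(ℰ)| = 8).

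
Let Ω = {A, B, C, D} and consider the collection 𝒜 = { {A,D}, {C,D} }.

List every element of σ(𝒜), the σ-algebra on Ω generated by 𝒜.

Initial family (4 sets): { {}, {A,D}, {C,D}, Ω }.
Iteration 1. New:
  {A,B}  = {C,D}ᶜ
  {B,C}  = {A,D}ᶜ
  {A,C,D}  = {C,D} ∪ {A,D}
  (now 7)
Iteration 2 adds 4:
  {B}  = {A,C,D}ᶜ
  {A,B,C}  = {B,C} ∪ {A,B}
  {A,B,D}  = {A,D} ∪ {A,B}
  {B,C,D}  = {C,D} ∪ {B,C}
  (now 11)
Iteration 3: 3 new —
  {A}  = {B,C,D}ᶜ
  {C}  = {A,B,D}ᶜ
  {D}  = {A,B,C}ᶜ
  (now 14)
Iteration 4. New:
  {A,C}  = {C} ∪ {A}
  {B,D}  = {D} ∪ {B}
  (now 16)
Iteration 5 adds nothing — fixpoint reached.

Therefore σ(𝒜) = { {}, {A}, {B}, {C}, {D}, {A,B}, {A,C}, {A,D}, {B,C}, {B,D}, {C,D}, {A,B,C}, {A,B,D}, {A,C,D}, {B,C,D}, Ω } (|σ(𝒜)| = 16).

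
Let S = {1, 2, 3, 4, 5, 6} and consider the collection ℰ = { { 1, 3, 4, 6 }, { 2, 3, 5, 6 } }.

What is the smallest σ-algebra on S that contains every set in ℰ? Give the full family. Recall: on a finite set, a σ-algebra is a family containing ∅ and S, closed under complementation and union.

Answer: σ(ℰ) = { {}, { 1, 4 }, { 2, 5 }, { 3, 6 }, { 1, 2, 4, 5 }, { 1, 3, 4, 6 }, { 2, 3, 5, 6 }, S }

Derivation:
Seed the family with ℰ together with ∅ and S: { {}, { 1, 3, 4, 6 }, { 2, 3, 5, 6 }, S }.
Round 1. New:
  { 1, 4 }  = { 2, 3, 5, 6 }ᶜ
  { 2, 5 }  = { 1, 3, 4, 6 }ᶜ
  — 6 sets.
Round 2 (1 new):
  { 1, 2, 4, 5 }  = { 2, 5 } ∪ { 1, 4 }
  — 7 sets.
Round 3: 1 new —
  { 3, 6 }  = { 1, 2, 4, 5 }ᶜ
  — 8 sets.
Round 4: closed — nothing new.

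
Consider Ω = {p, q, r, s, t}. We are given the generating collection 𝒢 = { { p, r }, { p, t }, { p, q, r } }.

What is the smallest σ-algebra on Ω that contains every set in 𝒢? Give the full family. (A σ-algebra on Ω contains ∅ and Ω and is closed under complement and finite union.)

Start: 𝒢 ∪ {∅, Ω} = { {}, { p, r }, { p, t }, { p, q, r }, Ω }.
Pass 1 adds 5:
  { s, t }  = { p, q, r }ᶜ
  { p, r, t }  = { p, r } ∪ { p, t }
  { q, r, s }  = { p, t }ᶜ
  { q, s, t }  = { p, r }ᶜ
  { p, q, r, t }  = { p, q, r } ∪ { p, t }
  [10 total]
Pass 2 adds 7:
  { s }  = { p, q, r, t }ᶜ
  { q, s }  = { p, r, t }ᶜ
  { p, s, t }  = { s, t } ∪ { p, t }
  { p, q, r, s }  = { p, q, r } ∪ { q, r, s }
  { p, q, s, t }  = { p, t } ∪ { q, s, t }
  { p, r, s, t }  = { p, r, t } ∪ { s, t }
  { q, r, s, t }  = { q, r, s } ∪ { s, t }
  [17 total]
Pass 3. New:
  { p }  = { q, r, s, t }ᶜ
  { q }  = { p, r, s, t }ᶜ
  { r }  = { p, q, s, t }ᶜ
  { t }  = { p, q, r, s }ᶜ
  { q, r }  = { p, s, t }ᶜ
  { p, r, s }  = { p, r } ∪ { s }
  [23 total]
Pass 4 adds 9:
  { p, q }  = { q } ∪ { p }
  { p, s }  = { s } ∪ { p }
  { q, t }  = { p, r, s }ᶜ
  { r, s }  = { r } ∪ { s }
  { r, t }  = { t } ∪ { r }
  { p, q, s }  = { q, s } ∪ { p }
  { p, q, t }  = { q } ∪ { p, t }
  { q, r, t }  = { t } ∪ { q, r }
  { r, s, t }  = { s, t } ∪ { r }
  [32 total]
Pass 5: no new sets; the family is a σ-algebra.

σ(𝒢) = { {}, { p }, { q }, { r }, { s }, { t }, { p, q }, { p, r }, { p, s }, { p, t }, { q, r }, { q, s }, { q, t }, { r, s }, { r, t }, { s, t }, { p, q, r }, { p, q, s }, { p, q, t }, { p, r, s }, { p, r, t }, { p, s, t }, { q, r, s }, { q, r, t }, { q, s, t }, { r, s, t }, { p, q, r, s }, { p, q, r, t }, { p, q, s, t }, { p, r, s, t }, { q, r, s, t }, Ω }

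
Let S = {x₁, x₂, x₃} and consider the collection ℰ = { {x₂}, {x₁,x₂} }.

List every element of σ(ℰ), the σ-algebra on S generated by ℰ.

Initial family (4 sets): { ∅, {x₂}, {x₁,x₂}, S }.
Step 1. New:
  {x₃}  = S∖{x₁,x₂}
  {x₁,x₃}  = S∖{x₂}
Step 2 adds 1:
  {x₂,x₃}  = {x₃} ∪ {x₂}
Step 3: 1 new —
  {x₁}  = S∖{x₂,x₃}
Step 4: no new sets; the family is a σ-algebra.

σ(ℰ) = { ∅, {x₁}, {x₂}, {x₃}, {x₁,x₂}, {x₁,x₃}, {x₂,x₃}, S }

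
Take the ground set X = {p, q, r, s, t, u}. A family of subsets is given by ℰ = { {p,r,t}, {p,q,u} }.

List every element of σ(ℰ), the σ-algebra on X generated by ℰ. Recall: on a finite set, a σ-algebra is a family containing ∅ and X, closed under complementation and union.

σ(ℰ) = { ∅, {p}, {s}, {p,s}, {q,u}, {r,t}, {p,q,u}, {p,r,t}, {q,s,u}, {r,s,t}, {p,q,s,u}, {p,r,s,t}, {q,r,t,u}, {p,q,r,t,u}, {q,r,s,t,u}, X }

Check:
Seed the family with ℰ together with ∅ and X: { ∅, {p,q,u}, {p,r,t}, X }.
Iteration 1 (3 new):
  {q,s,u}  = ᶜ of {p,r,t}
  {r,s,t}  = ᶜ of {p,q,u}
  {p,q,r,t,u}  = {p,r,t} ∪ {p,q,u}
  — 7 sets.
Iteration 2. New:
  {s}  = ᶜ of {p,q,r,t,u}
  {p,q,s,u}  = {q,s,u} ∪ {p,q,u}
  {p,r,s,t}  = {r,s,t} ∪ {p,r,t}
  {q,r,s,t,u}  = {q,s,u} ∪ {r,s,t}
  — 11 sets.
Iteration 3 adds 3:
  {p}  = ᶜ of {q,r,s,t,u}
  {q,u}  = ᶜ of {p,r,s,t}
  {r,t}  = ᶜ of {p,q,s,u}
  — 14 sets.
Iteration 4 adds 2:
  {p,s}  = {p} ∪ {s}
  {q,r,t,u}  = {r,t} ∪ {q,u}
  — 16 sets.
Iteration 5: no new sets; the family is a σ-algebra.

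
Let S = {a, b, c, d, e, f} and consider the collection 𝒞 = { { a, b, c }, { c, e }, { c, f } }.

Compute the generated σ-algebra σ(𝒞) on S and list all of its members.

Start: 𝒞 ∪ {∅, S} = { {  }, { c, e }, { c, f }, { a, b, c }, S }.
Step 1. New:
  { c, e, f }  = { c, f } ∪ { c, e }
  { d, e, f }  = S∖{ a, b, c }
  { a, b, c, e }  = { a, b, c } ∪ { c, e }
  { a, b, c, f }  = { a, b, c } ∪ { c, f }
  { a, b, d, e }  = S∖{ c, f }
  { a, b, d, f }  = S∖{ c, e }
  [11 total]
Step 2 adds 8:
  { d, e }  = S∖{ a, b, c, f }
  { d, f }  = S∖{ a, b, c, e }
  { a, b, d }  = S∖{ c, e, f }
  { c, d, e, f }  = { c, f } ∪ { d, e, f }
  { a, b, c, d, e }  = { a, b, c } ∪ { a, b, d, e }
  { a, b, c, d, f }  = { a, b, c } ∪ { a, b, d, f }
  { a, b, c, e, f }  = { a, b, c } ∪ { c, e, f }
  { a, b, d, e, f }  = { a, b, d, f } ∪ { a, b, d, e }
  [19 total]
Step 3: 8 new —
  { c }  = S∖{ a, b, d, e, f }
  { d }  = S∖{ a, b, c, e, f }
  { e }  = S∖{ a, b, c, d, f }
  { f }  = S∖{ a, b, c, d, e }
  { a, b }  = S∖{ c, d, e, f }
  { c, d, e }  = { d, e } ∪ { c, e }
  { c, d, f }  = { d, f } ∪ { c, f }
  { a, b, c, d }  = { a, b, c } ∪ { a, b, d }
  [27 total]
Step 4. New:
  { c, d }  = { c } ∪ { d }
  { e, f }  = S∖{ a, b, c, d }
  { a, b, e }  = S∖{ c, d, f }
  { a, b, f }  = S∖{ c, d, e }
  [31 total]
Step 5 adds 1:
  { a, b, e, f }  = S∖{ c, d }
  [32 total]
Step 6: stable.

Hence σ(𝒞) has 32 members: { {  }, { c }, { d }, { e }, { f }, { a, b }, { c, d }, { c, e }, { c, f }, { d, e }, { d, f }, { e, f }, { a, b, c }, { a, b, d }, { a, b, e }, { a, b, f }, { c, d, e }, { c, d, f }, { c, e, f }, { d, e, f }, { a, b, c, d }, { a, b, c, e }, { a, b, c, f }, { a, b, d, e }, { a, b, d, f }, { a, b, e, f }, { c, d, e, f }, { a, b, c, d, e }, { a, b, c, d, f }, { a, b, c, e, f }, { a, b, d, e, f }, S }.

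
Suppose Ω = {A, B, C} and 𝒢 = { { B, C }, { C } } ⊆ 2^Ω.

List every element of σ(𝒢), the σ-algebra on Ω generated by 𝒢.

σ(𝒢) = { {  }, { A }, { B }, { C }, { A, B }, { A, C }, { B, C }, Ω }

Check:
Take S₀ = 𝒢 ∪ {∅, Ω} = { {  }, { C }, { B, C }, Ω }.
Step 1. New:
  { A }  = Ω∖{ B, C }
  { A, B }  = Ω∖{ C }
  — 6 sets.
Step 2: 1 new —
  { A, C }  = { C } ∪ { A }
  — 7 sets.
Step 3: +1 →
  { B }  = Ω∖{ A, C }
  — 8 sets.
Step 4: already closed under ᶜ and ∪.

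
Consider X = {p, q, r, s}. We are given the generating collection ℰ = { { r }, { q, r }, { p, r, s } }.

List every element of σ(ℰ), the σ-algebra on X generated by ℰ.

σ(ℰ) = { {  }, { q }, { r }, { p, s }, { q, r }, { p, q, s }, { p, r, s }, X }

Working:
Seed the family with ℰ together with ∅ and X: { {  }, { r }, { q, r }, { p, r, s }, X }.
Round 1: 3 new —
  { q }  = X∖{ p, r, s }
  { p, s }  = X∖{ q, r }
  { p, q, s }  = X∖{ r }
Round 2: stable.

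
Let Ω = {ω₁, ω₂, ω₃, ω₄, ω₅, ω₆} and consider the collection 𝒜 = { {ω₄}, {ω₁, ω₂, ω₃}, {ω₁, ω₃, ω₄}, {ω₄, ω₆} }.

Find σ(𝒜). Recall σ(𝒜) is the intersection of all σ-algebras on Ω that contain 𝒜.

σ(𝒜) (32 sets): { ∅, {ω₂}, {ω₄}, {ω₅}, {ω₆}, {ω₁, ω₃}, {ω₂, ω₄}, {ω₂, ω₅}, {ω₂, ω₆}, {ω₄, ω₅}, {ω₄, ω₆}, {ω₅, ω₆}, {ω₁, ω₂, ω₃}, {ω₁, ω₃, ω₄}, {ω₁, ω₃, ω₅}, {ω₁, ω₃, ω₆}, {ω₂, ω₄, ω₅}, {ω₂, ω₄, ω₆}, {ω₂, ω₅, ω₆}, {ω₄, ω₅, ω₆}, {ω₁, ω₂, ω₃, ω₄}, {ω₁, ω₂, ω₃, ω₅}, {ω₁, ω₂, ω₃, ω₆}, {ω₁, ω₃, ω₄, ω₅}, {ω₁, ω₃, ω₄, ω₆}, {ω₁, ω₃, ω₅, ω₆}, {ω₂, ω₄, ω₅, ω₆}, {ω₁, ω₂, ω₃, ω₄, ω₅}, {ω₁, ω₂, ω₃, ω₄, ω₆}, {ω₁, ω₂, ω₃, ω₅, ω₆}, {ω₁, ω₃, ω₄, ω₅, ω₆}, Ω }

Check:
Seed the family with 𝒜 together with ∅ and Ω: { ∅, {ω₄}, {ω₄, ω₆}, {ω₁, ω₂, ω₃}, {ω₁, ω₃, ω₄}, Ω }.
Step 1 adds 7:
  {ω₂, ω₅, ω₆}  = complement {ω₁, ω₃, ω₄}
  {ω₄, ω₅, ω₆}  = complement {ω₁, ω₂, ω₃}
  {ω₁, ω₂, ω₃, ω₄}  = {ω₁, ω₃, ω₄} ∪ {ω₁, ω₂, ω₃}
  {ω₁, ω₂, ω₃, ω₅}  = complement {ω₄, ω₆}
  {ω₁, ω₃, ω₄, ω₆}  = {ω₁, ω₃, ω₄} ∪ {ω₄, ω₆}
  {ω₁, ω₂, ω₃, ω₄, ω₆}  = {ω₁, ω₂, ω₃} ∪ {ω₄, ω₆}
  {ω₁, ω₂, ω₃, ω₅, ω₆}  = complement {ω₄}
  |family| = 13
Step 2 (6 new):
  {ω₅}  = complement {ω₁, ω₂, ω₃, ω₄, ω₆}
  {ω₂, ω₅}  = complement {ω₁, ω₃, ω₄, ω₆}
  {ω₅, ω₆}  = complement {ω₁, ω₂, ω₃, ω₄}
  {ω₂, ω₄, ω₅, ω₆}  = {ω₂, ω₅, ω₆} ∪ {ω₄}
  {ω₁, ω₂, ω₃, ω₄, ω₅}  = {ω₁, ω₃, ω₄} ∪ {ω₁, ω₂, ω₃, ω₅}
  {ω₁, ω₃, ω₄, ω₅, ω₆}  = {ω₁, ω₃, ω₄} ∪ {ω₄, ω₅, ω₆}
  |family| = 19
Step 3. New:
  {ω₂}  = complement {ω₁, ω₃, ω₄, ω₅, ω₆}
  {ω₆}  = complement {ω₁, ω₂, ω₃, ω₄, ω₅}
  {ω₁, ω₃}  = complement {ω₂, ω₄, ω₅, ω₆}
  {ω₄, ω₅}  = {ω₅} ∪ {ω₄}
  {ω₂, ω₄, ω₅}  = {ω₂, ω₅} ∪ {ω₄}
  {ω₁, ω₃, ω₄, ω₅}  = {ω₁, ω₃, ω₄} ∪ {ω₅}
  |family| = 25
Step 4: 7 new —
  {ω₂, ω₄}  = {ω₂} ∪ {ω₄}
  {ω₂, ω₆}  = complement {ω₁, ω₃, ω₄, ω₅}
  {ω₁, ω₃, ω₅}  = {ω₅} ∪ {ω₁, ω₃}
  {ω₁, ω₃, ω₆}  = complement {ω₂, ω₄, ω₅}
  {ω₂, ω₄, ω₆}  = {ω₂} ∪ {ω₄, ω₆}
  {ω₁, ω₂, ω₃, ω₆}  = complement {ω₄, ω₅}
  {ω₁, ω₃, ω₅, ω₆}  = {ω₅, ω₆} ∪ {ω₁, ω₃}
  |family| = 32
Step 5: stable.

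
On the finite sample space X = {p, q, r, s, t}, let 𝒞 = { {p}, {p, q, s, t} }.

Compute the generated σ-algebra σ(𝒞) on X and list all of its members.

σ(𝒞) = { ∅, {p}, {r}, {p, r}, {q, s, t}, {p, q, s, t}, {q, r, s, t}, X }

Check:
Begin from { ∅, {p}, {p, q, s, t}, X } (that is, 𝒞 plus ∅ and X).
Pass 1: +2 →
  {r}  = ᶜ of {p, q, s, t}
  {q, r, s, t}  = ᶜ of {p}
  |family| = 6
Pass 2 adds 1:
  {p, r}  = {r} ∪ {p}
  |family| = 7
Pass 3 (1 new):
  {q, s, t}  = ᶜ of {p, r}
  |family| = 8
Pass 4 adds nothing — fixpoint reached.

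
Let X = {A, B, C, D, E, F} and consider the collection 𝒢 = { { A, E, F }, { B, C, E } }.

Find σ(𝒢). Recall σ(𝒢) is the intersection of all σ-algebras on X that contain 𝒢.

Seed the family with 𝒢 together with ∅ and X: { {  }, { A, E, F }, { B, C, E }, X }.
Pass 1: +3 →
  { A, D, F }  = { B, C, E }ᶜ
  { B, C, D }  = { A, E, F }ᶜ
  { A, B, C, E, F }  = { A, E, F } ∪ { B, C, E }
  [7 total]
Pass 2 (4 new):
  { D }  = { A, B, C, E, F }ᶜ
  { A, D, E, F }  = { A, E, F } ∪ { A, D, F }
  { B, C, D, E }  = { B, C, E } ∪ { B, C, D }
  { A, B, C, D, F }  = { B, C, D } ∪ { A, D, F }
  [11 total]
Pass 3 (3 new):
  { E }  = { A, B, C, D, F }ᶜ
  { A, F }  = { B, C, D, E }ᶜ
  { B, C }  = { A, D, E, F }ᶜ
  [14 total]
Pass 4 (2 new):
  { D, E }  = { D } ∪ { E }
  { A, B, C, F }  = { B, C } ∪ { A, F }
  [16 total]
Pass 5 adds nothing — fixpoint reached.

Hence σ(𝒢) has 16 members: { {  }, { D }, { E }, { A, F }, { B, C }, { D, E }, { A, D, F }, { A, E, F }, { B, C, D }, { B, C, E }, { A, B, C, F }, { A, D, E, F }, { B, C, D, E }, { A, B, C, D, F }, { A, B, C, E, F }, X }.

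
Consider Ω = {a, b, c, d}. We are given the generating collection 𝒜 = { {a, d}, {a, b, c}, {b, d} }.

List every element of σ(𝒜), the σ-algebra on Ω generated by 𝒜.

Take S₀ = 𝒜 ∪ {∅, Ω} = { {}, {a, d}, {b, d}, {a, b, c}, Ω }.
Round 1: 4 new —
  {d}  = ᶜ of {a, b, c}
  {a, c}  = ᶜ of {b, d}
  {b, c}  = ᶜ of {a, d}
  {a, b, d}  = {a, d} ∪ {b, d}
  (now 9)
Round 2: 3 new —
  {c}  = ᶜ of {a, b, d}
  {a, c, d}  = {a, d} ∪ {a, c}
  {b, c, d}  = {b, c} ∪ {d}
  (now 12)
Round 3. New:
  {a}  = ᶜ of {b, c, d}
  {b}  = ᶜ of {a, c, d}
  {c, d}  = {c} ∪ {d}
  (now 15)
Round 4 adds 1:
  {a, b}  = ᶜ of {c, d}
  (now 16)
Round 5: no new sets; the family is a σ-algebra.

Therefore σ(𝒜) = { {}, {a}, {b}, {c}, {d}, {a, b}, {a, c}, {a, d}, {b, c}, {b, d}, {c, d}, {a, b, c}, {a, b, d}, {a, c, d}, {b, c, d}, Ω } (|σ(𝒜)| = 16).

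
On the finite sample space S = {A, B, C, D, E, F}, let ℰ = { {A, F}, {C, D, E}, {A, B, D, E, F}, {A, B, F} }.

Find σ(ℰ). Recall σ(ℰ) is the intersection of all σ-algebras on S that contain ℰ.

σ(ℰ) = { {}, {B}, {C}, {A, F}, {B, C}, {D, E}, {A, B, F}, {A, C, F}, {B, D, E}, {C, D, E}, {A, B, C, F}, {A, D, E, F}, {B, C, D, E}, {A, B, D, E, F}, {A, C, D, E, F}, S }

Trace:
Take S₀ = ℰ ∪ {∅, S} = { {}, {A, F}, {A, B, F}, {C, D, E}, {A, B, D, E, F}, S }.
Round 1 (3 new):
  {C}  = {A, B, D, E, F}ᶜ
  {B, C, D, E}  = {A, F}ᶜ
  {A, C, D, E, F}  = {C, D, E} ∪ {A, F}
  |family| = 9
Round 2: +3 →
  {B}  = {A, C, D, E, F}ᶜ
  {A, C, F}  = {A, F} ∪ {C}
  {A, B, C, F}  = {C} ∪ {A, B, F}
  |family| = 12
Round 3: +3 →
  {B, C}  = {C} ∪ {B}
  {D, E}  = {A, B, C, F}ᶜ
  {B, D, E}  = {A, C, F}ᶜ
  |family| = 15
Round 4: +1 →
  {A, D, E, F}  = {B, C}ᶜ
  |family| = 16
Round 5: closed — nothing new.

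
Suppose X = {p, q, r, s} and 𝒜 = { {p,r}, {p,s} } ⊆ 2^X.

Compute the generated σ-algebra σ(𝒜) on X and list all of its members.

Begin from { ∅, {p,r}, {p,s}, X } (that is, 𝒜 plus ∅ and X).
Pass 1. New:
  {q,r}  = X∖{p,s}
  {q,s}  = X∖{p,r}
  {p,r,s}  = {p,r} ∪ {p,s}
  (now 7)
Pass 2. New:
  {q}  = X∖{p,r,s}
  {p,q,r}  = {q,r} ∪ {p,r}
  {p,q,s}  = {p,s} ∪ {q,s}
  {q,r,s}  = {q,r} ∪ {q,s}
  (now 11)
Pass 3. New:
  {p}  = X∖{q,r,s}
  {r}  = X∖{p,q,s}
  {s}  = X∖{p,q,r}
  (now 14)
Pass 4: 2 new —
  {p,q}  = {q} ∪ {p}
  {r,s}  = {r} ∪ {s}
  (now 16)
Pass 5: already closed under ᶜ and ∪.

σ(𝒜) = { ∅, {p}, {q}, {r}, {s}, {p,q}, {p,r}, {p,s}, {q,r}, {q,s}, {r,s}, {p,q,r}, {p,q,s}, {p,r,s}, {q,r,s}, X }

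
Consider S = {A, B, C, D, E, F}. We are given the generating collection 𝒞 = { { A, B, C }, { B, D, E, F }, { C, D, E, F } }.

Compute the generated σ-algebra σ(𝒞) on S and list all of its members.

Begin from { {}, { A, B, C }, { B, D, E, F }, { C, D, E, F }, S } (that is, 𝒞 plus ∅ and S).
Pass 1. New:
  { A, B }  = ᶜ of { C, D, E, F }
  { A, C }  = ᶜ of { B, D, E, F }
  { D, E, F }  = ᶜ of { A, B, C }
  { B, C, D, E, F }  = { B, D, E, F } ∪ { C, D, E, F }
  — 9 sets.
Pass 2 (3 new):
  { A }  = ᶜ of { B, C, D, E, F }
  { A, B, D, E, F }  = { A, B } ∪ { B, D, E, F }
  { A, C, D, E, F }  = { C, D, E, F } ∪ { A, C }
  — 12 sets.
Pass 3. New:
  { B }  = ᶜ of { A, C, D, E, F }
  { C }  = ᶜ of { A, B, D, E, F }
  { A, D, E, F }  = { D, E, F } ∪ { A }
  — 15 sets.
Pass 4: +1 →
  { B, C }  = ᶜ of { A, D, E, F }
  — 16 sets.
Pass 5 adds nothing — fixpoint reached.

Hence σ(𝒞) has 16 members: { {}, { A }, { B }, { C }, { A, B }, { A, C }, { B, C }, { A, B, C }, { D, E, F }, { A, D, E, F }, { B, D, E, F }, { C, D, E, F }, { A, B, D, E, F }, { A, C, D, E, F }, { B, C, D, E, F }, S }.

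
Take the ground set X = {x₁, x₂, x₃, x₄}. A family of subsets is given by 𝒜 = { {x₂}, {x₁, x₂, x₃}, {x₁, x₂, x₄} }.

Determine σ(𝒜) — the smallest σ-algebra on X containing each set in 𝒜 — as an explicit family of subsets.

Begin from { {}, {x₂}, {x₁, x₂, x₃}, {x₁, x₂, x₄}, X } (that is, 𝒜 plus ∅ and X).
Pass 1: +3 →
  {x₃}  = complement {x₁, x₂, x₄}
  {x₄}  = complement {x₁, x₂, x₃}
  {x₁, x₃, x₄}  = complement {x₂}
Pass 2: +3 →
  {x₂, x₃}  = {x₃} ∪ {x₂}
  {x₂, x₄}  = {x₄} ∪ {x₂}
  {x₃, x₄}  = {x₄} ∪ {x₃}
Pass 3: 4 new —
  {x₁, x₂}  = complement {x₃, x₄}
  {x₁, x₃}  = complement {x₂, x₄}
  {x₁, x₄}  = complement {x₂, x₃}
  {x₂, x₃, x₄}  = {x₃} ∪ {x₂, x₄}
Pass 4. New:
  {x₁}  = complement {x₂, x₃, x₄}
After Pass 5 the family is unchanged; done.

Therefore σ(𝒜) = { {}, {x₁}, {x₂}, {x₃}, {x₄}, {x₁, x₂}, {x₁, x₃}, {x₁, x₄}, {x₂, x₃}, {x₂, x₄}, {x₃, x₄}, {x₁, x₂, x₃}, {x₁, x₂, x₄}, {x₁, x₃, x₄}, {x₂, x₃, x₄}, X } (|σ(𝒜)| = 16).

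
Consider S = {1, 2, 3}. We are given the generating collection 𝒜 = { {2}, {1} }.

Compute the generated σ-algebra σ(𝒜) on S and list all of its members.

Begin from { {}, {1}, {2}, S } (that is, 𝒜 plus ∅ and S).
Iteration 1 adds 3:
  {1,2}  = {2} ∪ {1}
  {1,3}  = {2}ᶜ
  {2,3}  = {1}ᶜ
  (now 7)
Iteration 2 adds 1:
  {3}  = {1,2}ᶜ
  (now 8)
Iteration 3: already closed under ᶜ and ∪.

σ(𝒜) = { {}, {1}, {2}, {3}, {1,2}, {1,3}, {2,3}, S }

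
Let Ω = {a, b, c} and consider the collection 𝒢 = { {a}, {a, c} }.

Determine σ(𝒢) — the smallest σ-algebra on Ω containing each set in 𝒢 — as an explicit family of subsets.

Start: 𝒢 ∪ {∅, Ω} = { {}, {a}, {a, c}, Ω }.
Iteration 1. New:
  {b}  = Ω∖{a, c}
  {b, c}  = Ω∖{a}
  — 6 sets.
Iteration 2: +1 →
  {a, b}  = {b} ∪ {a}
  — 7 sets.
Iteration 3. New:
  {c}  = Ω∖{a, b}
  — 8 sets.
Iteration 4: no new sets; the family is a σ-algebra.

|σ(𝒢)| = 8.  σ(𝒢) = { {}, {a}, {b}, {c}, {a, b}, {a, c}, {b, c}, Ω }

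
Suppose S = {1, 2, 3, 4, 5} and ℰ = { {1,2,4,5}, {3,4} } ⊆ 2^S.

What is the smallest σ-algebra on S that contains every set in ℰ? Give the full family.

Seed the family with ℰ together with ∅ and S: { {}, {3,4}, {1,2,4,5}, S }.
Round 1: +2 →
  {3}  = S∖{1,2,4,5}
  {1,2,5}  = S∖{3,4}
  [6 total]
Round 2: 1 new —
  {1,2,3,5}  = {3} ∪ {1,2,5}
  [7 total]
Round 3: +1 →
  {4}  = S∖{1,2,3,5}
  [8 total]
After Round 4 the family is unchanged; done.

|σ(ℰ)| = 8.  σ(ℰ) = { {}, {3}, {4}, {3,4}, {1,2,5}, {1,2,3,5}, {1,2,4,5}, S }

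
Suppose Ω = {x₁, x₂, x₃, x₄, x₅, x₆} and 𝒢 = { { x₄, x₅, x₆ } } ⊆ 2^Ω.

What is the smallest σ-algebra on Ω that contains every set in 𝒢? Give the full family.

Take S₀ = 𝒢 ∪ {∅, Ω} = { {  }, { x₄, x₅, x₆ }, Ω }.
Iteration 1: 1 new —
  { x₁, x₂, x₃ }  = { x₄, x₅, x₆ }ᶜ
  |family| = 4
Iteration 2: already closed under ᶜ and ∪.

Hence σ(𝒢) has 4 members: { {  }, { x₁, x₂, x₃ }, { x₄, x₅, x₆ }, Ω }.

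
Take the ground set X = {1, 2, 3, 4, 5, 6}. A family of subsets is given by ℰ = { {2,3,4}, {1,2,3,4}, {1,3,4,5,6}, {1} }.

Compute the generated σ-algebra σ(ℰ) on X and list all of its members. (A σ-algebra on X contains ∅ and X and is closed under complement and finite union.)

Answer: σ(ℰ) = { {}, {1}, {2}, {1,2}, {3,4}, {5,6}, {1,3,4}, {1,5,6}, {2,3,4}, {2,5,6}, {1,2,3,4}, {1,2,5,6}, {3,4,5,6}, {1,3,4,5,6}, {2,3,4,5,6}, X }

Derivation:
Start: ℰ ∪ {∅, X} = { {}, {1}, {2,3,4}, {1,2,3,4}, {1,3,4,5,6}, X }.
Pass 1: 4 new —
  {2}  = ᶜ of {1,3,4,5,6}
  {5,6}  = ᶜ of {1,2,3,4}
  {1,5,6}  = ᶜ of {2,3,4}
  {2,3,4,5,6}  = ᶜ of {1}
  — 10 sets.
Pass 2: +3 →
  {1,2}  = {2} ∪ {1}
  {2,5,6}  = {5,6} ∪ {2}
  {1,2,5,6}  = {2} ∪ {1,5,6}
  — 13 sets.
Pass 3 adds 3:
  {3,4}  = ᶜ of {1,2,5,6}
  {1,3,4}  = ᶜ of {2,5,6}
  {3,4,5,6}  = ᶜ of {1,2}
  — 16 sets.
Pass 4: no new sets; the family is a σ-algebra.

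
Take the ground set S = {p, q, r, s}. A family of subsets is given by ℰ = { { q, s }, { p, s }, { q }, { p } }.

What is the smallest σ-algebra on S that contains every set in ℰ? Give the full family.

Answer: σ(ℰ) = { {}, { p }, { q }, { r }, { s }, { p, q }, { p, r }, { p, s }, { q, r }, { q, s }, { r, s }, { p, q, r }, { p, q, s }, { p, r, s }, { q, r, s }, S }

Derivation:
Take S₀ = ℰ ∪ {∅, S} = { {}, { p }, { q }, { p, s }, { q, s }, S }.
Step 1 adds 6:
  { p, q }  = { q } ∪ { p }
  { p, r }  = ᶜ of { q, s }
  { q, r }  = ᶜ of { p, s }
  { p, q, s }  = { p, s } ∪ { q }
  { p, r, s }  = ᶜ of { q }
  { q, r, s }  = ᶜ of { p }
  (now 12)
Step 2. New:
  { r }  = ᶜ of { p, q, s }
  { r, s }  = ᶜ of { p, q }
  { p, q, r }  = { p, q } ∪ { q, r }
  (now 15)
Step 3. New:
  { s }  = ᶜ of { p, q, r }
  (now 16)
Step 4: stable.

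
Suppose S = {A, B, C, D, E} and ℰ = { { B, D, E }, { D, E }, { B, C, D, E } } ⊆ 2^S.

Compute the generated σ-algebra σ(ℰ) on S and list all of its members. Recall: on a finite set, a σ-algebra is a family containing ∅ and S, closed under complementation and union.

σ(ℰ) (16 sets): { {}, { A }, { B }, { C }, { A, B }, { A, C }, { B, C }, { D, E }, { A, B, C }, { A, D, E }, { B, D, E }, { C, D, E }, { A, B, D, E }, { A, C, D, E }, { B, C, D, E }, S }

Check:
Start: ℰ ∪ {∅, S} = { {}, { D, E }, { B, D, E }, { B, C, D, E }, S }.
Round 1. New:
  { A }  = S∖{ B, C, D, E }
  { A, C }  = S∖{ B, D, E }
  { A, B, C }  = S∖{ D, E }
Round 2 adds 3:
  { A, D, E }  = { D, E } ∪ { A }
  { A, B, D, E }  = { B, D, E } ∪ { A }
  { A, C, D, E }  = { D, E } ∪ { A, C }
Round 3 adds 3:
  { B }  = S∖{ A, C, D, E }
  { C }  = S∖{ A, B, D, E }
  { B, C }  = S∖{ A, D, E }
Round 4 adds 2:
  { A, B }  = { B } ∪ { A }
  { C, D, E }  = { D, E } ∪ { C }
Round 5 adds nothing — fixpoint reached.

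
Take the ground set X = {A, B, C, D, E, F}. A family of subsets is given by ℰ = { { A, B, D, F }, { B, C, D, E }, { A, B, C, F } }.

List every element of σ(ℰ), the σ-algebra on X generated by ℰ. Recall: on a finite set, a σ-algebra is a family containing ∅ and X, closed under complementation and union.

Seed the family with ℰ together with ∅ and X: { ∅, { A, B, C, F }, { A, B, D, F }, { B, C, D, E }, X }.
Step 1: +4 →
  { A, F }  = { B, C, D, E }ᶜ
  { C, E }  = { A, B, D, F }ᶜ
  { D, E }  = { A, B, C, F }ᶜ
  { A, B, C, D, F }  = { A, B, D, F } ∪ { A, B, C, F }
  — 9 sets.
Step 2 (6 new):
  { E }  = { A, B, C, D, F }ᶜ
  { C, D, E }  = { D, E } ∪ { C, E }
  { A, C, E, F }  = { A, F } ∪ { C, E }
  { A, D, E, F }  = { A, F } ∪ { D, E }
  { A, B, C, E, F }  = { A, B, C, F } ∪ { C, E }
  { A, B, D, E, F }  = { A, B, D, F } ∪ { D, E }
  — 15 sets.
Step 3: 7 new —
  { C }  = { A, B, D, E, F }ᶜ
  { D }  = { A, B, C, E, F }ᶜ
  { B, C }  = { A, D, E, F }ᶜ
  { B, D }  = { A, C, E, F }ᶜ
  { A, B, F }  = { C, D, E }ᶜ
  { A, E, F }  = { A, F } ∪ { E }
  { A, C, D, E, F }  = { D, E } ∪ { A, C, E, F }
  — 22 sets.
Step 4. New:
  { B }  = { A, C, D, E, F }ᶜ
  { C, D }  = { C } ∪ { D }
  { A, C, F }  = { A, F } ∪ { C }
  { A, D, F }  = { A, F } ∪ { D }
  { B, C, D }  = { A, E, F }ᶜ
  { B, C, E }  = { C, E } ∪ { B, C }
  { B, D, E }  = { D, E } ∪ { B, D }
  { A, B, E, F }  = { A, E, F } ∪ { A, B, F }
  — 30 sets.
Step 5 adds 2:
  { B, E }  = { B } ∪ { E }
  { A, C, D, F }  = { C, D } ∪ { A, C, F }
  — 32 sets.
Step 6 adds nothing — fixpoint reached.

σ(ℰ) = { ∅, { B }, { C }, { D }, { E }, { A, F }, { B, C }, { B, D }, { B, E }, { C, D }, { C, E }, { D, E }, { A, B, F }, { A, C, F }, { A, D, F }, { A, E, F }, { B, C, D }, { B, C, E }, { B, D, E }, { C, D, E }, { A, B, C, F }, { A, B, D, F }, { A, B, E, F }, { A, C, D, F }, { A, C, E, F }, { A, D, E, F }, { B, C, D, E }, { A, B, C, D, F }, { A, B, C, E, F }, { A, B, D, E, F }, { A, C, D, E, F }, X }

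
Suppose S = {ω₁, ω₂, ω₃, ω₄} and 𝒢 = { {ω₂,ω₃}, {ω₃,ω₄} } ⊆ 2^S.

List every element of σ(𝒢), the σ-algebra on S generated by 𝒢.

Begin from { {}, {ω₂,ω₃}, {ω₃,ω₄}, S } (that is, 𝒢 plus ∅ and S).
Iteration 1: 3 new —
  {ω₁,ω₂}  = ᶜ of {ω₃,ω₄}
  {ω₁,ω₄}  = ᶜ of {ω₂,ω₃}
  {ω₂,ω₃,ω₄}  = {ω₃,ω₄} ∪ {ω₂,ω₃}
  |family| = 7
Iteration 2 (4 new):
  {ω₁}  = ᶜ of {ω₂,ω₃,ω₄}
  {ω₁,ω₂,ω₃}  = {ω₂,ω₃} ∪ {ω₁,ω₂}
  {ω₁,ω₂,ω₄}  = {ω₁,ω₄} ∪ {ω₁,ω₂}
  {ω₁,ω₃,ω₄}  = {ω₃,ω₄} ∪ {ω₁,ω₄}
  |family| = 11
Iteration 3: 3 new —
  {ω₂}  = ᶜ of {ω₁,ω₃,ω₄}
  {ω₃}  = ᶜ of {ω₁,ω₂,ω₄}
  {ω₄}  = ᶜ of {ω₁,ω₂,ω₃}
  |family| = 14
Iteration 4 adds 2:
  {ω₁,ω₃}  = {ω₃} ∪ {ω₁}
  {ω₂,ω₄}  = {ω₄} ∪ {ω₂}
  |family| = 16
Iteration 5: stable.

|σ(𝒢)| = 16.  σ(𝒢) = { {}, {ω₁}, {ω₂}, {ω₃}, {ω₄}, {ω₁,ω₂}, {ω₁,ω₃}, {ω₁,ω₄}, {ω₂,ω₃}, {ω₂,ω₄}, {ω₃,ω₄}, {ω₁,ω₂,ω₃}, {ω₁,ω₂,ω₄}, {ω₁,ω₃,ω₄}, {ω₂,ω₃,ω₄}, S }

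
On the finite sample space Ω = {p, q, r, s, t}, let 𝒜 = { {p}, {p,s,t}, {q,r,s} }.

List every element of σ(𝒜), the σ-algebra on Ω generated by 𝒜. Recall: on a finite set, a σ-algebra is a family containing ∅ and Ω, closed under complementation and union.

σ(𝒜) = { {}, {p}, {s}, {t}, {p,s}, {p,t}, {q,r}, {s,t}, {p,q,r}, {p,s,t}, {q,r,s}, {q,r,t}, {p,q,r,s}, {p,q,r,t}, {q,r,s,t}, Ω }

Trace:
Start: 𝒜 ∪ {∅, Ω} = { {}, {p}, {p,s,t}, {q,r,s}, Ω }.
Round 1 adds 4:
  {p,t}  = ᶜ of {q,r,s}
  {q,r}  = ᶜ of {p,s,t}
  {p,q,r,s}  = {q,r,s} ∪ {p}
  {q,r,s,t}  = ᶜ of {p}
  [9 total]
Round 2: 3 new —
  {t}  = ᶜ of {p,q,r,s}
  {p,q,r}  = {q,r} ∪ {p}
  {p,q,r,t}  = {q,r} ∪ {p,t}
  [12 total]
Round 3. New:
  {s}  = ᶜ of {p,q,r,t}
  {s,t}  = ᶜ of {p,q,r}
  {q,r,t}  = {q,r} ∪ {t}
  [15 total]
Round 4: +1 →
  {p,s}  = ᶜ of {q,r,t}
  [16 total]
After Round 5 the family is unchanged; done.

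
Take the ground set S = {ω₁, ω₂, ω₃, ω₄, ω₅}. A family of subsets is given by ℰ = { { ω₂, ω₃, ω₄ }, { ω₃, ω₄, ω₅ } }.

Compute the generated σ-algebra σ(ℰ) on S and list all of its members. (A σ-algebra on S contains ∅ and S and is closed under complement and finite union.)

Take S₀ = ℰ ∪ {∅, S} = { {}, { ω₂, ω₃, ω₄ }, { ω₃, ω₄, ω₅ }, S }.
Pass 1 adds 3:
  { ω₁, ω₂ }  = S∖{ ω₃, ω₄, ω₅ }
  { ω₁, ω₅ }  = S∖{ ω₂, ω₃, ω₄ }
  { ω₂, ω₃, ω₄, ω₅ }  = { ω₂, ω₃, ω₄ } ∪ { ω₃, ω₄, ω₅ }
  |family| = 7
Pass 2. New:
  { ω₁ }  = S∖{ ω₂, ω₃, ω₄, ω₅ }
  { ω₁, ω₂, ω₅ }  = { ω₁, ω₂ } ∪ { ω₁, ω₅ }
  { ω₁, ω₂, ω₃, ω₄ }  = { ω₂, ω₃, ω₄ } ∪ { ω₁, ω₂ }
  { ω₁, ω₃, ω₄, ω₅ }  = { ω₃, ω₄, ω₅ } ∪ { ω₁, ω₅ }
  |family| = 11
Pass 3: +3 →
  { ω₂ }  = S∖{ ω₁, ω₃, ω₄, ω₅ }
  { ω₅ }  = S∖{ ω₁, ω₂, ω₃, ω₄ }
  { ω₃, ω₄ }  = S∖{ ω₁, ω₂, ω₅ }
  |family| = 14
Pass 4: +2 →
  { ω₂, ω₅ }  = { ω₂ } ∪ { ω₅ }
  { ω₁, ω₃, ω₄ }  = { ω₃, ω₄ } ∪ { ω₁ }
  |family| = 16
Pass 5: already closed under ᶜ and ∪.

Therefore σ(ℰ) = { {}, { ω₁ }, { ω₂ }, { ω₅ }, { ω₁, ω₂ }, { ω₁, ω₅ }, { ω₂, ω₅ }, { ω₃, ω₄ }, { ω₁, ω₂, ω₅ }, { ω₁, ω₃, ω₄ }, { ω₂, ω₃, ω₄ }, { ω₃, ω₄, ω₅ }, { ω₁, ω₂, ω₃, ω₄ }, { ω₁, ω₃, ω₄, ω₅ }, { ω₂, ω₃, ω₄, ω₅ }, S } (|σ(ℰ)| = 16).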